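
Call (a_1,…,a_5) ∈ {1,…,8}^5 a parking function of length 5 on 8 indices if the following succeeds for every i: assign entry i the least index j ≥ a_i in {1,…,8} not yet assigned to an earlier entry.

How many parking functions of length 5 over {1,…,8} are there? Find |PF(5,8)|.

26244

Count = (8−5+1)·(8+1)^(5−1) = 4·6561 = 26244 (Konheim–Weiss)
E.g. (8,2,5,2,6) → sorted (2,2,5,6,8): b_i ≤ 3+i ∀i, a PF.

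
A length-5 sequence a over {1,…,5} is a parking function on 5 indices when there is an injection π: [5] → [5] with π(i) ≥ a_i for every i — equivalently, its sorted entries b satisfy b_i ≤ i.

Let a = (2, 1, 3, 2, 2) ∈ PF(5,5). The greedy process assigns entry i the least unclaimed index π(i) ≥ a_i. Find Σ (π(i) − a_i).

Σπ = 5·6/2 = 15 (π permutes [5]); Σa = 2+1+3+2+2 = 10; disp = 15−10 = 5.

5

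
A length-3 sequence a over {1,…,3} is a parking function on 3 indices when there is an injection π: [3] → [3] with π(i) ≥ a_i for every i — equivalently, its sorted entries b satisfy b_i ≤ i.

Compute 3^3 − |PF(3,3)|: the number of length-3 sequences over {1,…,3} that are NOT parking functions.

|PF(3,3)| = (4−3)·4^(3−1) = 1 · 16 = 16
E.g. (3,3,2) → sorted (2,3,3): b_1=2>1, not a PF.
So 27 − 16 = 11 fail.

11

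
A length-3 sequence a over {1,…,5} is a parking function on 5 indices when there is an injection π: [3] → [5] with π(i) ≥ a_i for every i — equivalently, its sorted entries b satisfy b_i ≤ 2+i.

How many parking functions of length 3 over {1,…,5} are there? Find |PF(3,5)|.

#PF = (6−3)·6^(3−1) = 3 · 36 = 108 [KW]
Check (3,3,5) → sorted (3,3,5): b_i ≤ 2+i ∀i, a PF.

108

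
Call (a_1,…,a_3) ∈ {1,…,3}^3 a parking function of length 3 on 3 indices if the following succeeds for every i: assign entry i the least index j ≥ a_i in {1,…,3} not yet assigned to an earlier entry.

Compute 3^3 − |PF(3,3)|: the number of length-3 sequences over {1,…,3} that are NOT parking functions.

11

|PF(3,3)| = 1·4^2 = 1 · 16 = 16 [KW]
E.g. (3,3,3) → sorted (3,3,3): b_1=3>1, not a PF.
So 27 − 16 = 11 fail.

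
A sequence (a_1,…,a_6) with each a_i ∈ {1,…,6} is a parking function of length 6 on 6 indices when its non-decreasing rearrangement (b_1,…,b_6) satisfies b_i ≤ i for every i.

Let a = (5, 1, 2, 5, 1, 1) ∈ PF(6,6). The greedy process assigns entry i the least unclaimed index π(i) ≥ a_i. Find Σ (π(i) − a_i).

6

Σπ = 6·7/2 = 21 (π permutes [6]); Σa = 5+1+2+5+1+1 = 15; disp = 21−15 = 6.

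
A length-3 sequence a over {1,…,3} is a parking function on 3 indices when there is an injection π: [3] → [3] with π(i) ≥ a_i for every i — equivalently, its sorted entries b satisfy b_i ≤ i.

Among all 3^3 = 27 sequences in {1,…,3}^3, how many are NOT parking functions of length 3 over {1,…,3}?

11

#PF = 1·4^2 = 1·16 = 16 [KW]
Example (2,2,2) → sorted (2,2,2): b_1=2>1, not a PF.
So 27 − 16 = 11 fail.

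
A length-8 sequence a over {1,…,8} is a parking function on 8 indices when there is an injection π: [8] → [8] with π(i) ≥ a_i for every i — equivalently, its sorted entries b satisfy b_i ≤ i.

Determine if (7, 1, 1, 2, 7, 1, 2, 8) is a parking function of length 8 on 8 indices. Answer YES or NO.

NO

Sorted: b = (1, 1, 1, 2, 2, 7, 7, 8).
  b_1=1 ≤ 1
  b_2=1 ≤ 2
  b_3=1 ≤ 3
  b_4=2 ≤ 4
  b_5=2 ≤ 5
  b_6=7 > 6
  fails at i=6 ⇒ NO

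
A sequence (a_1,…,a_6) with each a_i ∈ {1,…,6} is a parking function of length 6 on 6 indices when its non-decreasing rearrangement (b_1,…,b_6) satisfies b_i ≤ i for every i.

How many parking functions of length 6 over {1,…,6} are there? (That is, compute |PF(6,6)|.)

Count = (7−6)·7^(6−1) = 1 · 16807 = 16807 (Konheim–Weiss)
One tuple (1,3,4,6,5,1) → sorted (1,1,3,4,5,6): b_i ≤ i ∀i, a PF.

16807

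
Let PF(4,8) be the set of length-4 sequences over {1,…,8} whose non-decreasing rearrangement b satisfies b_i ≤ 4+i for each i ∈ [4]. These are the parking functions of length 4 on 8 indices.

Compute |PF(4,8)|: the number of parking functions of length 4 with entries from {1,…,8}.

#PF = (8−4+1)·(8+1)^(4−1) = 5·729 = 3645
Example (7,6,7,4) → sorted (4,6,7,7): b_i ≤ 4+i ∀i, a PF.

3645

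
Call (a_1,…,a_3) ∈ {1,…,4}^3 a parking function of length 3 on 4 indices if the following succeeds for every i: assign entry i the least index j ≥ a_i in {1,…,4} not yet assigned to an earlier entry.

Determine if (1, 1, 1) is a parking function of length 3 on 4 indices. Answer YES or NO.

Sorted: b = (1, 1, 1).
  b_1=1 ≤ 2
  b_2=1 ≤ 3
  b_3=1 ≤ 4
All bounds hold ⇒ YES

YES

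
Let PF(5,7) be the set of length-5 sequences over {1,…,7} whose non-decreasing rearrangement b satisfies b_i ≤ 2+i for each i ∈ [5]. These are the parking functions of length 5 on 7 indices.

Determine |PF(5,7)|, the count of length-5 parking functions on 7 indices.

#PF = (7+1−5)·(7+1)^{5−1} = 3·4096 = 12288
E.g. (3,3,4,2,6) → sorted (2,3,3,4,6): b_i ≤ 2+i ∀i, a PF.

12288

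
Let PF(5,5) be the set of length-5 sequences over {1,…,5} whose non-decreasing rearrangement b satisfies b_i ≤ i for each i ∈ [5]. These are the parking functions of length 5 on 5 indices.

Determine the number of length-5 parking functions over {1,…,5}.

1296

Count = 1·6^4 = 1·1296 = 1296 [KW]
Check (4,3,4,2,1) → sorted (1,2,3,4,4): b_i ≤ i ∀i, a PF.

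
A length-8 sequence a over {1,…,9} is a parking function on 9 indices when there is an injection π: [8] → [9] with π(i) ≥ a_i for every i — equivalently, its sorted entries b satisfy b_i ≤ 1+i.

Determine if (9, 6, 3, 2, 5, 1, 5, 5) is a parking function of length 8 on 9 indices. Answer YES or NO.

Order a: b = (1, 2, 3, 5, 5, 5, 6, 9).
  b_1=1 ≤ 2
  b_2=2 ≤ 3
  b_3=3 ≤ 4
  b_4=5 ≤ 5
  b_5=5 ≤ 6
  b_6=5 ≤ 7
  b_7=6 ≤ 8
  b_8=9 ≤ 9
All bounds hold ⇒ YES

YES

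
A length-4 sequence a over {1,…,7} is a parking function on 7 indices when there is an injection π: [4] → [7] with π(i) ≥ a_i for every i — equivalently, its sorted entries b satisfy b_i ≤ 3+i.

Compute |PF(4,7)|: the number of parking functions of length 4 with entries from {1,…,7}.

#PF = (7+1−4)·(7+1)^{4−1} = 4·512 = 2048 (Konheim–Weiss)
Example (4,6,6,3) → sorted (3,4,6,6): b_i ≤ 3+i ∀i, a PF.

2048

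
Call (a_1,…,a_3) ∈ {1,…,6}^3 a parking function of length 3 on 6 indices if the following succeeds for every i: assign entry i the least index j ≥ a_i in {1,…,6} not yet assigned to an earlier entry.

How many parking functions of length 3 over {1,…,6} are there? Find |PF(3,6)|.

196

|PF(3,6)| = 4·7^2 = 4 · 49 = 196 (Konheim–Weiss)
Example (1,1,4) → sorted (1,1,4): b_i ≤ 3+i ∀i, a PF.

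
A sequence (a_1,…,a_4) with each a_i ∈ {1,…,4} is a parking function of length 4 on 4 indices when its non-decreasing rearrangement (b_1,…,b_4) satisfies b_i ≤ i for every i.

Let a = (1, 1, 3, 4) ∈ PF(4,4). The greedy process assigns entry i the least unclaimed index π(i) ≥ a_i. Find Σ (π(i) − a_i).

Σπ(i) = 1+…+4 = 10; Σa = 1+1+3+4 = 9; disp = 10−9 = 1.

1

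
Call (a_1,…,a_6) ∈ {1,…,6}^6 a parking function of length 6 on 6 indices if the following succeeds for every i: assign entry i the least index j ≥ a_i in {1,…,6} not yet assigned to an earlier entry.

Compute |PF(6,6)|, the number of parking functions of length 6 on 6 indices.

Count = (6+1−6)·(6+1)^{6−1} = 1·16807 = 16807 [KW]
Check (6,3,1,4,2,5) → sorted (1,2,3,4,5,6): b_i ≤ i ∀i, a PF.

16807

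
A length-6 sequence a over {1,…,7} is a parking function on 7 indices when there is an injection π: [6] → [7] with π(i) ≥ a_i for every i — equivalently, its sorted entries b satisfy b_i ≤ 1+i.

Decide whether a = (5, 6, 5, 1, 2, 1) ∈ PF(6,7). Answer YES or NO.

YES

Rearranged: b = (1, 1, 2, 5, 5, 6).
  b_1=1 ≤ 2
  b_2=1 ≤ 3
  b_3=2 ≤ 4
  b_4=5 ≤ 5
  b_5=5 ≤ 6
  b_6=6 ≤ 7
All bounds hold ⇒ YES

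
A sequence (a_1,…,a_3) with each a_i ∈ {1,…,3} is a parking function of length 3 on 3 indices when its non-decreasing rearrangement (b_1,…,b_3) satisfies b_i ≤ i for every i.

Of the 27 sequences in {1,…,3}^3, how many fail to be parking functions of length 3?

#PF = (3+1−3)·(3+1)^{3−1} = 1·16 = 16 [KW]
Example (3,2,3) → sorted (2,3,3): b_1=2>1, not a PF.
3^3 − 16 = 27 − 16 = 11

11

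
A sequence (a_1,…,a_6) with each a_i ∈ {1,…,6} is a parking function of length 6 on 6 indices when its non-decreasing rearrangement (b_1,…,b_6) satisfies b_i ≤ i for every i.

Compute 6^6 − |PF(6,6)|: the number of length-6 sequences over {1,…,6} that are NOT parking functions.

29849

Count = (6+1−6)·(6+1)^{6−1} = 1×16807 = 16807 (Konheim–Weiss)
E.g. (4,5,4,4,6,5) → sorted (4,4,4,5,5,6): b_1=4>1, not a PF.
Total 46656; non-PF = 46656−16807 = 29849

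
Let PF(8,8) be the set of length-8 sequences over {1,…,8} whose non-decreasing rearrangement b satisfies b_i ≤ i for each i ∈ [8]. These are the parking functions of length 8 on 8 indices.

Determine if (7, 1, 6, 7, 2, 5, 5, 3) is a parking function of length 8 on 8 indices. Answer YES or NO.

NO

Order a: b = (1, 2, 3, 5, 5, 6, 7, 7).
  b_1=1 ≤ 1
  b_2=2 ≤ 2
  b_3=3 ≤ 3
  b_4=5 > 4
  fails at i=4 ⇒ NO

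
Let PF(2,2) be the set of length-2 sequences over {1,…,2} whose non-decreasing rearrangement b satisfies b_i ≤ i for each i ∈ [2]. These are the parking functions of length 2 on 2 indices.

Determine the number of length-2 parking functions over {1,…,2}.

Count = (2+1−2)·(2+1)^{2−1} = 1 · 3 = 3 (Pollak)
Example (2,1) → sorted (1,2): b_i ≤ i ∀i, a PF.

3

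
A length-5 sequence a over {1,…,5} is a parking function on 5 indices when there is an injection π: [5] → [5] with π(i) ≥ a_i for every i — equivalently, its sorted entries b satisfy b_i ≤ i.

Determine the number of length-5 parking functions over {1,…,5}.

#PF = (6−5)·6^(5−1) = 1·1296 = 1296 (Konheim–Weiss)
Example (5,2,4,1,2) → sorted (1,2,2,4,5): b_i ≤ i ∀i, a PF.

1296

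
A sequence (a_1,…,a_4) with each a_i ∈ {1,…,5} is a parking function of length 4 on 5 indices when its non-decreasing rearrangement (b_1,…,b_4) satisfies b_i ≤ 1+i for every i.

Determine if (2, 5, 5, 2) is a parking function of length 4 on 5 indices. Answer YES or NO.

NO

Order a: b = (2, 2, 5, 5).
  b_1=2 ≤ 2
  b_2=2 ≤ 3
  b_3=5 > 4
  fails at i=3 ⇒ NO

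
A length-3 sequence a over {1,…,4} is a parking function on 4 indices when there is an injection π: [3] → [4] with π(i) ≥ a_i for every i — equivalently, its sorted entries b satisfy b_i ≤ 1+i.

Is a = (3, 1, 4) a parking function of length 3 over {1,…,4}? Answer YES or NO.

YES

Order a: b = (1, 3, 4).
  b_1=1 ≤ 2
  b_2=3 ≤ 3
  b_3=4 ≤ 4
All bounds hold ⇒ YES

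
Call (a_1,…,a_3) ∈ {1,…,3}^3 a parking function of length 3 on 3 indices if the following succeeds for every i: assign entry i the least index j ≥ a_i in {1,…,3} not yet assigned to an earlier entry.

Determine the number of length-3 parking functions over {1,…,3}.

#PF = 1·4^2 = 1×16 = 16
Check (1,2,3) → sorted (1,2,3): b_i ≤ i ∀i, a PF.

16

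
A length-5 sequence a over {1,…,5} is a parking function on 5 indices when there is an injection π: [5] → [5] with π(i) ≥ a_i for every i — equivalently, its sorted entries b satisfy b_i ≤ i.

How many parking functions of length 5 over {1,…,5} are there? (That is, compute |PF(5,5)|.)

1296

#PF = (5−5+1)·(5+1)^(5−1) = 1·1296 = 1296
Check (5,1,3,2,3) → sorted (1,2,3,3,5): b_i ≤ i ∀i, a PF.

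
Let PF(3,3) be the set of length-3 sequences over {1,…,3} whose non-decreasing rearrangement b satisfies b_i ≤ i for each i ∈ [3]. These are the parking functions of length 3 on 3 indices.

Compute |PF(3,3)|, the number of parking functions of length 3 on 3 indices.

Count = (3+1−3)·(3+1)^{3−1} = 1·16 = 16 (Pollak)
One tuple (3,2,1) → sorted (1,2,3): b_i ≤ i ∀i, a PF.

16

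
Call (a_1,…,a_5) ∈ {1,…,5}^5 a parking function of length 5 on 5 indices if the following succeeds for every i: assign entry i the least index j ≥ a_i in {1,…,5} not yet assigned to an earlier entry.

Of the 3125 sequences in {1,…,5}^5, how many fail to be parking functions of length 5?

1829

|PF| = 1·6^4 = 1·1296 = 1296 (Pollak)
E.g. (5,2,5,5,5) → sorted (2,5,5,5,5): b_1=2>1, not a PF.
5^5 − 1296 = 3125 − 1296 = 1829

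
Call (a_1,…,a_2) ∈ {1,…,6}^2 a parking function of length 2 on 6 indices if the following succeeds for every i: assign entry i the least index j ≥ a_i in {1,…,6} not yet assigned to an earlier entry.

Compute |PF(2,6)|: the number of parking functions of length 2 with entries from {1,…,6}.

35

Count = 5·7^1 = 5 · 7 = 35 [KW]
Example (1,4) → sorted (1,4): b_i ≤ 4+i ∀i, a PF.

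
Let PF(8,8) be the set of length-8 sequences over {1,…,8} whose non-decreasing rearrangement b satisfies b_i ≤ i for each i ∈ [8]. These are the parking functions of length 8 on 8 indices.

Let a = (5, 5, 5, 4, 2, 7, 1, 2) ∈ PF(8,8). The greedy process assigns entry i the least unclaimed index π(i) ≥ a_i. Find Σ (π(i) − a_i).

5

Σπ = 36 ({1..8} each once); Σa = 5+5+5+4+2+7+1+2 = 31; disp = 36−31 = 5.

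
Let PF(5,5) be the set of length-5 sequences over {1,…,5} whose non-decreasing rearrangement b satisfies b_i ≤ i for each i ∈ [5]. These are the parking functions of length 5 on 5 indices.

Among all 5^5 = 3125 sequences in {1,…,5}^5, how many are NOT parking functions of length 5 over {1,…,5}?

|PF(5,5)| = (5−5+1)·(5+1)^(5−1) = 1×1296 = 1296
Check (5,3,3,5,5) → sorted (3,3,5,5,5): b_1=3>1, not a PF.
Total 3125; non-PF = 3125−1296 = 1829

1829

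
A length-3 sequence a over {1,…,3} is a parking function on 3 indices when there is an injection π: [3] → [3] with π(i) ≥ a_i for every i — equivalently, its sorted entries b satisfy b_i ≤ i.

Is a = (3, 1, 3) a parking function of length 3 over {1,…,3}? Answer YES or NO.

NO

Rearranged: b = (1, 3, 3).
  b_1=1 ≤ 1
  b_2=3 > 2
  fails at i=2 ⇒ NO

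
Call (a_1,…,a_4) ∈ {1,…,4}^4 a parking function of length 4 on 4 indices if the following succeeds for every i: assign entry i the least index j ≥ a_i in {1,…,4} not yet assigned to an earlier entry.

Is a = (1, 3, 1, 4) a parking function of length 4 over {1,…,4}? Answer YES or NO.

YES

Rearranged: b = (1, 1, 3, 4).
  b_1=1 ≤ 1
  b_2=1 ≤ 2
  b_3=3 ≤ 3
  b_4=4 ≤ 4
All bounds hold ⇒ YES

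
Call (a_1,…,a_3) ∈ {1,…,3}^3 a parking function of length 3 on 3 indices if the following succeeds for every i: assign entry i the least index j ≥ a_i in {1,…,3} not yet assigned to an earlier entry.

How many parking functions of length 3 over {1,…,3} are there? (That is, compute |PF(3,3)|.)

16

#PF = 1·4^2 = 1·16 = 16
Example (1,2,1) → sorted (1,1,2): b_i ≤ i ∀i, a PF.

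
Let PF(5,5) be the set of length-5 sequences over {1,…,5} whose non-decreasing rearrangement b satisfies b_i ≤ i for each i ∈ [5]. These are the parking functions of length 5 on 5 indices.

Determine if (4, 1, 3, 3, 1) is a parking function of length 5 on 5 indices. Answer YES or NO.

Rearranged: b = (1, 1, 3, 3, 4).
  b_1=1 ≤ 1
  b_2=1 ≤ 2
  b_3=3 ≤ 3
  b_4=3 ≤ 4
  b_5=4 ≤ 5
All bounds hold ⇒ YES

YES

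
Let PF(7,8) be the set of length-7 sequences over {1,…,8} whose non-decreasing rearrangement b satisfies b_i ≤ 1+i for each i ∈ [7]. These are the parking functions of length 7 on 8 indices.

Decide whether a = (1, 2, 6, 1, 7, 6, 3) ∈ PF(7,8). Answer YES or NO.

YES

Sorted: b = (1, 1, 2, 3, 6, 6, 7).
  b_1=1 ≤ 2
  b_2=1 ≤ 3
  b_3=2 ≤ 4
  b_4=3 ≤ 5
  b_5=6 ≤ 6
  b_6=6 ≤ 7
  b_7=7 ≤ 8
All bounds hold ⇒ YES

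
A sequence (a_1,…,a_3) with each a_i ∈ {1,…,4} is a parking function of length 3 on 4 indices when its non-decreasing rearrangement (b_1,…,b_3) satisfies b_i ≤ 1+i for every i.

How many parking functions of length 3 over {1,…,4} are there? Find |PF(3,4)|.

|PF| = (4−3+1)·(4+1)^(3−1) = 2×25 = 50 [KW]
One tuple (3,2,2) → sorted (2,2,3): b_i ≤ 1+i ∀i, a PF.

50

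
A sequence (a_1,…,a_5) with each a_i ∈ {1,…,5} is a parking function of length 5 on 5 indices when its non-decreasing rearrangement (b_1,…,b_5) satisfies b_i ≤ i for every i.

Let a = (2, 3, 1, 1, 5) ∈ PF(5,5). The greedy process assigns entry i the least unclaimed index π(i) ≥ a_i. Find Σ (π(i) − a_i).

3

Σπ(i) = 1+…+5 = 15; Σa = 2+3+1+1+5 = 12; disp = 15−12 = 3.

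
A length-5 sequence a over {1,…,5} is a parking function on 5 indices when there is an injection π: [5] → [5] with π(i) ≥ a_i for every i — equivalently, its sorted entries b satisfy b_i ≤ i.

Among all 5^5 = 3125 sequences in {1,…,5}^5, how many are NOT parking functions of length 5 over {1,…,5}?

Count = 1·6^4 = 1 · 1296 = 1296 (Pollak)
One tuple (3,5,4,4,5) → sorted (3,4,4,5,5): b_1=3>1, not a PF.
Total 3125; non-PF = 3125−1296 = 1829

1829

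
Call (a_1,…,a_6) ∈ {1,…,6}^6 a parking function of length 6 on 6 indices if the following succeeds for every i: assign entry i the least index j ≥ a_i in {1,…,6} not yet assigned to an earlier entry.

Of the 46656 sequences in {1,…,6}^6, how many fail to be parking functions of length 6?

|PF| = (7−6)·7^(6−1) = 1·16807 = 16807 (Konheim–Weiss)
One tuple (4,5,6,5,3,5) → sorted (3,4,5,5,5,6): b_1=3>1, not a PF.
So 46656 − 16807 = 29849 fail.

29849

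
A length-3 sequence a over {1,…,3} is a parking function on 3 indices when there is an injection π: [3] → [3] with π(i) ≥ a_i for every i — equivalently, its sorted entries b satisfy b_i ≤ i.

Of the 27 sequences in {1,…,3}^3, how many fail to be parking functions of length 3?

11

Count = (4−3)·4^(3−1) = 1 · 16 = 16 [KW]
Check (3,1,3) → sorted (1,3,3): b_2=3>2, not a PF.
3^3 − 16 = 27 − 16 = 11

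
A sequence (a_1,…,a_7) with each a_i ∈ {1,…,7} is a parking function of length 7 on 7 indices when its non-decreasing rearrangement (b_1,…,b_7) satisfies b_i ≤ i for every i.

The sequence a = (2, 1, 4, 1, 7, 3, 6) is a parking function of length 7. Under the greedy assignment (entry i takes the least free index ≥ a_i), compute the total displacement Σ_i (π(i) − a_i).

4

Σπ(i) = 1+…+7 = 28; Σa = 2+1+4+1+7+3+6 = 24; disp = 28−24 = 4.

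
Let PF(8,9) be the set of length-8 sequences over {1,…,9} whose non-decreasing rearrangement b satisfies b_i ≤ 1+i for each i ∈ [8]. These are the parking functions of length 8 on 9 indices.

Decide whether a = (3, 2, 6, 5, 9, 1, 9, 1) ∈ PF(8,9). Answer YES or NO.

Sorted: b = (1, 1, 2, 3, 5, 6, 9, 9).
  b_1=1 ≤ 2
  b_2=1 ≤ 3
  b_3=2 ≤ 4
  b_4=3 ≤ 5
  b_5=5 ≤ 6
  b_6=6 ≤ 7
  b_7=9 > 8
  fails at i=7 ⇒ NO

NO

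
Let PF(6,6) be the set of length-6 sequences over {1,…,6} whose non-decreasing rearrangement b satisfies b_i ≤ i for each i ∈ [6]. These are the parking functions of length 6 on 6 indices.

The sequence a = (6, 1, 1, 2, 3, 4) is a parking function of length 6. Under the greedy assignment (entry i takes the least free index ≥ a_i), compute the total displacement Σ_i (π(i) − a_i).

4

Σπ(i) = 1+…+6 = 21; Σa = 6+1+1+2+3+4 = 17; disp = 21−17 = 4.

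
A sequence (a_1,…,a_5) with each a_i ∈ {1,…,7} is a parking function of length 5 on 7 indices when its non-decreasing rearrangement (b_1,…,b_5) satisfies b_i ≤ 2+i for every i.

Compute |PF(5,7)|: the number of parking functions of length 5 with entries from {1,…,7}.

Count = (7−5+1)·(7+1)^(5−1) = 3 · 4096 = 12288 (Pollak)
Check (3,2,6,2,4) → sorted (2,2,3,4,6): b_i ≤ 2+i ∀i, a PF.

12288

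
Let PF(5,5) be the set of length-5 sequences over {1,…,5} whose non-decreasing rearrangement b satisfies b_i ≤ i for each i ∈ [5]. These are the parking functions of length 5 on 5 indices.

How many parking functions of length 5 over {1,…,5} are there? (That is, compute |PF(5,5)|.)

1296

#PF = (5+1−5)·(5+1)^{5−1} = 1×1296 = 1296 (Konheim–Weiss)
E.g. (4,1,1,4,1) → sorted (1,1,1,4,4): b_i ≤ i ∀i, a PF.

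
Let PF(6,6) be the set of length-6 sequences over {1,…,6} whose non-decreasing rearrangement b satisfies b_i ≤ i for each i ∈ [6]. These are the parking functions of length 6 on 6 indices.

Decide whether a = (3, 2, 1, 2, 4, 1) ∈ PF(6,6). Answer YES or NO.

YES

Order a: b = (1, 1, 2, 2, 3, 4).
  b_1=1 ≤ 1
  b_2=1 ≤ 2
  b_3=2 ≤ 3
  b_4=2 ≤ 4
  b_5=3 ≤ 5
  b_6=4 ≤ 6
All bounds hold ⇒ YES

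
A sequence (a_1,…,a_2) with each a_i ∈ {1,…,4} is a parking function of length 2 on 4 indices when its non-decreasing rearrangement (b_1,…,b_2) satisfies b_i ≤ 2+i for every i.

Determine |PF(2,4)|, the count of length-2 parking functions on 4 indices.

Count = (4−2+1)·(4+1)^(2−1) = 3·5 = 15
Example (3,2) → sorted (2,3): b_i ≤ 2+i ∀i, a PF.

15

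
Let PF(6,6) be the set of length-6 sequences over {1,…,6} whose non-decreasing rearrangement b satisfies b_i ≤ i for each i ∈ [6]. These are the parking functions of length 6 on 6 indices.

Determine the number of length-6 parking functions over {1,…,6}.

16807

#PF = (6+1−6)·(6+1)^{6−1} = 1×16807 = 16807 [KW]
Check (2,4,5,1,2,3) → sorted (1,2,2,3,4,5): b_i ≤ i ∀i, a PF.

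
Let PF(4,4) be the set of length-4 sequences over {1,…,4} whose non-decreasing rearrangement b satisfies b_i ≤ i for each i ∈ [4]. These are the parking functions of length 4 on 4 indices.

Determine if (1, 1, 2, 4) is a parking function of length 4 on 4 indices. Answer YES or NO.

YES

Order a: b = (1, 1, 2, 4).
  b_1=1 ≤ 1
  b_2=1 ≤ 2
  b_3=2 ≤ 3
  b_4=4 ≤ 4
All bounds hold ⇒ YES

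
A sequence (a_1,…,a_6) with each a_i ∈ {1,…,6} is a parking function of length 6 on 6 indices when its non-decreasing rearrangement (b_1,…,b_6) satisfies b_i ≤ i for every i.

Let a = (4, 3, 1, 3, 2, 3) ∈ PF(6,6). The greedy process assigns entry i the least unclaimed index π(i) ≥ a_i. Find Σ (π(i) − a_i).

5

Σπ = 6·7/2 = 21 (π permutes [6]); Σa = 4+3+1+3+2+3 = 16; disp = 21−16 = 5.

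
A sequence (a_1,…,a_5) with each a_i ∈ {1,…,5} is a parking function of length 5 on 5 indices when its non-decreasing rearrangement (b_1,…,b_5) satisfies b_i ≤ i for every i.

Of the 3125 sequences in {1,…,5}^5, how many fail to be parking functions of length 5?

#PF = 1·6^4 = 1·1296 = 1296 [KW]
Example (4,5,4,4,3) → sorted (3,4,4,4,5): b_1=3>1, not a PF.
Total 3125; non-PF = 3125−1296 = 1829

1829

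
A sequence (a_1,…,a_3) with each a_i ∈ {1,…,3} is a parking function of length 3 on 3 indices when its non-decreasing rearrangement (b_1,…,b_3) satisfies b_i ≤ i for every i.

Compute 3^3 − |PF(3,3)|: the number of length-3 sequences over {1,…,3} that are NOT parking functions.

11

|PF| = (3+1−3)·(3+1)^{3−1} = 1×16 = 16
Example (3,3,1) → sorted (1,3,3): b_2=3>2, not a PF.
So 27 − 16 = 11 fail.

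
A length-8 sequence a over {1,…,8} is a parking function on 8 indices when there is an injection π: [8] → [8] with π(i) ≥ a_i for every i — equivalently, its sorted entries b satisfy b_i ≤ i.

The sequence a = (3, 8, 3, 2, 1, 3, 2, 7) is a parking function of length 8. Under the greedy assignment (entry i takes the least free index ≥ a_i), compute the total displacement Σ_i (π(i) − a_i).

7

Σπ(i) = 1+…+8 = 36; Σa = 3+8+3+2+1+3+2+7 = 29; disp = 36−29 = 7.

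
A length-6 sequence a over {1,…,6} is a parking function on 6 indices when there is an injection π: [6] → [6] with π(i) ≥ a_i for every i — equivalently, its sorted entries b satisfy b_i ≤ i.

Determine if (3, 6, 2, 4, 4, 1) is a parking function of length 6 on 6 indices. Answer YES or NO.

Rearranged: b = (1, 2, 3, 4, 4, 6).
  b_1=1 ≤ 1
  b_2=2 ≤ 2
  b_3=3 ≤ 3
  b_4=4 ≤ 4
  b_5=4 ≤ 5
  b_6=6 ≤ 6
All bounds hold ⇒ YES

YES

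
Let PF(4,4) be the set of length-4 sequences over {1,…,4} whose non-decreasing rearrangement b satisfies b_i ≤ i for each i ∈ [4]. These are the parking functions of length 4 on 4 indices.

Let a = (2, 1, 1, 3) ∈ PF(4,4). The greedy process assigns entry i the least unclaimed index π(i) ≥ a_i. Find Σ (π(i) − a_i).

Σπ = 4·5/2 = 10 (π permutes [4]); Σa = 2+1+1+3 = 7; disp = 10−7 = 3.

3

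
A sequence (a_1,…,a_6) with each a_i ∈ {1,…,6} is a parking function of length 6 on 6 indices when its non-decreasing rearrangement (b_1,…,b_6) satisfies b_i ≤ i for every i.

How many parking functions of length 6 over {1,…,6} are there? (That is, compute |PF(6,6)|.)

|PF(6,6)| = (6−6+1)·(6+1)^(6−1) = 1 · 16807 = 16807 [KW]
Example (3,2,3,1,3,6) → sorted (1,2,3,3,3,6): b_i ≤ i ∀i, a PF.

16807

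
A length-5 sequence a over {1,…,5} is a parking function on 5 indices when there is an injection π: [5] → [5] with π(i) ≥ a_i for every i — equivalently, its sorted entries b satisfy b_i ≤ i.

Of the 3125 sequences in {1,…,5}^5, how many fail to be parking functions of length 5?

1829

|PF| = 1·6^4 = 1 · 1296 = 1296
One tuple (4,5,3,4,4) → sorted (3,4,4,4,5): b_1=3>1, not a PF.
5^5 − 1296 = 3125 − 1296 = 1829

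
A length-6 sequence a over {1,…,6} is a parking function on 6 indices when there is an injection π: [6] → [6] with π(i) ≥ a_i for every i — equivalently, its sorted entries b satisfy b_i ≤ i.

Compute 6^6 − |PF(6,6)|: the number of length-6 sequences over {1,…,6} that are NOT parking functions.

Count = (6+1−6)·(6+1)^{6−1} = 1×16807 = 16807 [KW]
Example (4,5,6,6,5,2) → sorted (2,4,5,5,6,6): b_1=2>1, not a PF.
Total 46656; non-PF = 46656−16807 = 29849

29849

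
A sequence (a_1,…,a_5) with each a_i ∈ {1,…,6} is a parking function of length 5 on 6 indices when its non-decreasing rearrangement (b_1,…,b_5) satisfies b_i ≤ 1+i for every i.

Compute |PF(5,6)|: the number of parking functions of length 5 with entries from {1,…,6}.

4802

|PF| = 2·7^4 = 2·2401 = 4802 [KW]
One tuple (3,5,6,2,2) → sorted (2,2,3,5,6): b_i ≤ 1+i ∀i, a PF.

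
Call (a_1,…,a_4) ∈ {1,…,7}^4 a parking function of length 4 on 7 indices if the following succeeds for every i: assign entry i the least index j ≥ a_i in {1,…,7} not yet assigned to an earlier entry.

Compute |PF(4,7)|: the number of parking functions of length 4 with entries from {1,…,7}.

2048

|PF| = 4·8^3 = 4 · 512 = 2048 [KW]
E.g. (5,2,3,6) → sorted (2,3,5,6): b_i ≤ 3+i ∀i, a PF.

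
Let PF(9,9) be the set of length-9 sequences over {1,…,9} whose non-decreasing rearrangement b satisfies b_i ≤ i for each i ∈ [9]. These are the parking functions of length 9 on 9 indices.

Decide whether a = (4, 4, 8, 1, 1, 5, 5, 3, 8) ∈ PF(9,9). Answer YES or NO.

YES

Order a: b = (1, 1, 3, 4, 4, 5, 5, 8, 8).
  b_1=1 ≤ 1
  b_2=1 ≤ 2
  b_3=3 ≤ 3
  b_4=4 ≤ 4
  b_5=4 ≤ 5
  b_6=5 ≤ 6
  b_7=5 ≤ 7
  b_8=8 ≤ 8
  b_9=8 ≤ 9
All bounds hold ⇒ YES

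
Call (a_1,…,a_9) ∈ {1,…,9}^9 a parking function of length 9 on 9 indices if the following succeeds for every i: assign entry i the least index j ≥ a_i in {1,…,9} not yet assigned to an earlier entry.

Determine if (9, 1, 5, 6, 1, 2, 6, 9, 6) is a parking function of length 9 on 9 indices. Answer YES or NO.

NO

Order a: b = (1, 1, 2, 5, 6, 6, 6, 9, 9).
  b_1=1 ≤ 1
  b_2=1 ≤ 2
  b_3=2 ≤ 3
  b_4=5 > 4
  fails at i=4 ⇒ NO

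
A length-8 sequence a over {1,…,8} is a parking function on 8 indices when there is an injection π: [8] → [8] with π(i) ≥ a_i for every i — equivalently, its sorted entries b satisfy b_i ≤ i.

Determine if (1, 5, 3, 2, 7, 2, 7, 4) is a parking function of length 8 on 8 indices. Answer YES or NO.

YES

Sorted: b = (1, 2, 2, 3, 4, 5, 7, 7).
  b_1=1 ≤ 1
  b_2=2 ≤ 2
  b_3=2 ≤ 3
  b_4=3 ≤ 4
  b_5=4 ≤ 5
  b_6=5 ≤ 6
  b_7=7 ≤ 7
  b_8=7 ≤ 8
All bounds hold ⇒ YES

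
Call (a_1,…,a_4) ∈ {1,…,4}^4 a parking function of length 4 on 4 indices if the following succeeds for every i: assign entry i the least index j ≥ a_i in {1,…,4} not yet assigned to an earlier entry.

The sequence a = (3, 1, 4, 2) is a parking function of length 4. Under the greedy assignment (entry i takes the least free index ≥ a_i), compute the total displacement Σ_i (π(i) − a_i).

0

Σπ = 4·5/2 = 10 (π permutes [4]); Σa = 3+1+4+2 = 10; disp = 10−10 = 0.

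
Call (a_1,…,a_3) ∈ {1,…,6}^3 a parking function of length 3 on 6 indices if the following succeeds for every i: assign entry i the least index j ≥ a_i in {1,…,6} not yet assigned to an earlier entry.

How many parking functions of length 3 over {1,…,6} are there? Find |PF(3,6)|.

|PF| = (7−3)·7^(3−1) = 4×49 = 196
Check (4,1,6) → sorted (1,4,6): b_i ≤ 3+i ∀i, a PF.

196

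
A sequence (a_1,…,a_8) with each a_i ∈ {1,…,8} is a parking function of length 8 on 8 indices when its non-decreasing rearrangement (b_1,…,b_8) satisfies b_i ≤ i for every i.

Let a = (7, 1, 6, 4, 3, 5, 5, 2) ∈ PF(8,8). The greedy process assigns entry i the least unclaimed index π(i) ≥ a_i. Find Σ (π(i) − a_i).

Σπ(i) = 1+…+8 = 36; Σa = 7+1+6+4+3+5+5+2 = 33; disp = 36−33 = 3.

3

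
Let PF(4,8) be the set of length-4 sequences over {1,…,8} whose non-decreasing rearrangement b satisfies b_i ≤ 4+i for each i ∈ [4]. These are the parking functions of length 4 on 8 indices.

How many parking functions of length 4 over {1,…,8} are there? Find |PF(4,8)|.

#PF = (8+1−4)·(8+1)^{4−1} = 5 · 729 = 3645
Check (4,2,1,2) → sorted (1,2,2,4): b_i ≤ 4+i ∀i, a PF.

3645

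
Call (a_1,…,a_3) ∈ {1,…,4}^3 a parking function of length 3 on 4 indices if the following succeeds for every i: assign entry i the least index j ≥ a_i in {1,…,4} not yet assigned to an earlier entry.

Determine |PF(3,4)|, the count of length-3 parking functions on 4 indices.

|PF| = (4−3+1)·(4+1)^(3−1) = 2 · 25 = 50 (Konheim–Weiss)
E.g. (2,2,4) → sorted (2,2,4): b_i ≤ 1+i ∀i, a PF.

50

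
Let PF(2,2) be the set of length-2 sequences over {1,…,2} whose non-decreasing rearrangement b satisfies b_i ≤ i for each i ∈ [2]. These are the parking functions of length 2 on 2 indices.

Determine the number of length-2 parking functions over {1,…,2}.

3

Count = (2−2+1)·(2+1)^(2−1) = 1 · 3 = 3 (Konheim–Weiss)
E.g. (1,1) → sorted (1,1): b_i ≤ i ∀i, a PF.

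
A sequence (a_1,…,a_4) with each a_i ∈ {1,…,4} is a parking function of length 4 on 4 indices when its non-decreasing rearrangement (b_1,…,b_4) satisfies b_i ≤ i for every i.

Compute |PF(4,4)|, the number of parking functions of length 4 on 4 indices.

#PF = 1·5^3 = 1·125 = 125 (Konheim–Weiss)
E.g. (2,2,4,1) → sorted (1,2,2,4): b_i ≤ i ∀i, a PF.

125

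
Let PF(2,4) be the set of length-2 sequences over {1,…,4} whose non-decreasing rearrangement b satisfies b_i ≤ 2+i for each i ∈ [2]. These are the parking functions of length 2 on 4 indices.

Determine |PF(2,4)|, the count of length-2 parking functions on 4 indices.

|PF(2,4)| = (4−2+1)·(4+1)^(2−1) = 3 · 5 = 15 [KW]
One tuple (4,1) → sorted (1,4): b_i ≤ 2+i ∀i, a PF.

15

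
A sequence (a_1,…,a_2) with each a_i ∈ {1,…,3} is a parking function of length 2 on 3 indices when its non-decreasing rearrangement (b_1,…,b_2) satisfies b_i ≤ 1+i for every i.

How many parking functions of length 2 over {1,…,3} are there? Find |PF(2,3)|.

#PF = (4−2)·4^(2−1) = 2 · 4 = 8 [KW]
Check (2,2) → sorted (2,2): b_i ≤ 1+i ∀i, a PF.

8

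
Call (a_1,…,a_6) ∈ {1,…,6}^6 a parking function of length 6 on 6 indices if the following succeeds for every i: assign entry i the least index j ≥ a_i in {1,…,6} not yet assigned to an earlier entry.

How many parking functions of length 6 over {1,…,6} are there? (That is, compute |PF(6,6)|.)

16807

Count = (7−6)·7^(6−1) = 1 · 16807 = 16807 [KW]
Example (3,1,1,2,3,5) → sorted (1,1,2,3,3,5): b_i ≤ i ∀i, a PF.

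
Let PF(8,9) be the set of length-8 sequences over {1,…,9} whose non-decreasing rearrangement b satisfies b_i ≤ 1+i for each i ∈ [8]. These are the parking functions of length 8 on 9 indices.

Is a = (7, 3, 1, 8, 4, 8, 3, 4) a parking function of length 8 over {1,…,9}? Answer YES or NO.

YES

Sorted: b = (1, 3, 3, 4, 4, 7, 8, 8).
  b_1=1 ≤ 2
  b_2=3 ≤ 3
  b_3=3 ≤ 4
  b_4=4 ≤ 5
  b_5=4 ≤ 6
  b_6=7 ≤ 7
  b_7=8 ≤ 8
  b_8=8 ≤ 9
All bounds hold ⇒ YES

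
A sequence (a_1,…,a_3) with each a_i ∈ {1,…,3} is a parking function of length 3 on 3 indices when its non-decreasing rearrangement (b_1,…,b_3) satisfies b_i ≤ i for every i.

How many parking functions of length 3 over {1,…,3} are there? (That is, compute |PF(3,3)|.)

Count = (3+1−3)·(3+1)^{3−1} = 1 · 16 = 16 (Pollak)
Example (3,2,1) → sorted (1,2,3): b_i ≤ i ∀i, a PF.

16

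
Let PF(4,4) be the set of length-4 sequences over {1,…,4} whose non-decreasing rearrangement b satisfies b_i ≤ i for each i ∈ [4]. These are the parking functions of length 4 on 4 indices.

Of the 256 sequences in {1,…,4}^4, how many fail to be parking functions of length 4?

131

#PF = (4+1−4)·(4+1)^{4−1} = 1 · 125 = 125
One tuple (4,4,1,2) → sorted (1,2,4,4): b_3=4>3, not a PF.
Total 256; non-PF = 256−125 = 131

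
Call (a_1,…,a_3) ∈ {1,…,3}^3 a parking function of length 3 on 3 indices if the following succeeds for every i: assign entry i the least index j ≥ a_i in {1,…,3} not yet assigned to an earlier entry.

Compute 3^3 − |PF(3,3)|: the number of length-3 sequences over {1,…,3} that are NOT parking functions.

|PF| = (3+1−3)·(3+1)^{3−1} = 1 · 16 = 16 (Konheim–Weiss)
One tuple (2,3,2) → sorted (2,2,3): b_1=2>1, not a PF.
So 27 − 16 = 11 fail.

11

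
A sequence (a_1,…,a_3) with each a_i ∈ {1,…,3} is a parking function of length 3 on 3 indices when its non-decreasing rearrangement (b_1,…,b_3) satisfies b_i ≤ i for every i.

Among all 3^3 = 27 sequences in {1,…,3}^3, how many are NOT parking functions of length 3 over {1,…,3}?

11

#PF = (3−3+1)·(3+1)^(3−1) = 1 · 16 = 16
Example (2,2,2) → sorted (2,2,2): b_1=2>1, not a PF.
So 27 − 16 = 11 fail.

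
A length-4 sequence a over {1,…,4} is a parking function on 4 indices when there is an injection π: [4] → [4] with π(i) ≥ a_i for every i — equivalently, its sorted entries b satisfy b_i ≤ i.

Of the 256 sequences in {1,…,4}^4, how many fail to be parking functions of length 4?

131

|PF| = (5−4)·5^(4−1) = 1 · 125 = 125
E.g. (3,2,3,2) → sorted (2,2,3,3): b_1=2>1, not a PF.
4^4 − 125 = 256 − 125 = 131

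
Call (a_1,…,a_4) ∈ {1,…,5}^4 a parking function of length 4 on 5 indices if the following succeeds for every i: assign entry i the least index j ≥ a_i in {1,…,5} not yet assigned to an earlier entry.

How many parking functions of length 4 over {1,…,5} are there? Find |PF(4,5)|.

432

Count = 2·6^3 = 2·216 = 432
Example (3,4,1,5) → sorted (1,3,4,5): b_i ≤ 1+i ∀i, a PF.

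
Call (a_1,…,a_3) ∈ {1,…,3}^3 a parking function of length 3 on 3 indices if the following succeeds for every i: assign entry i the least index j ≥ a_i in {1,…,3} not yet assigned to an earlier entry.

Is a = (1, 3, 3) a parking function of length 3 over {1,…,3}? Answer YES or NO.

NO

Sorted: b = (1, 3, 3).
  b_1=1 ≤ 1
  b_2=3 > 2
  fails at i=2 ⇒ NO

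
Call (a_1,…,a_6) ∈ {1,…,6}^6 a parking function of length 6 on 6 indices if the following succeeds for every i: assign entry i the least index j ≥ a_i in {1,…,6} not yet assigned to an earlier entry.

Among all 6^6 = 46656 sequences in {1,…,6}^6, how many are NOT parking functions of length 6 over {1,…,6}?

29849

|PF| = (6−6+1)·(6+1)^(6−1) = 1·16807 = 16807 (Konheim–Weiss)
E.g. (5,4,6,6,3,2) → sorted (2,3,4,5,6,6): b_1=2>1, not a PF.
Total 46656; non-PF = 46656−16807 = 29849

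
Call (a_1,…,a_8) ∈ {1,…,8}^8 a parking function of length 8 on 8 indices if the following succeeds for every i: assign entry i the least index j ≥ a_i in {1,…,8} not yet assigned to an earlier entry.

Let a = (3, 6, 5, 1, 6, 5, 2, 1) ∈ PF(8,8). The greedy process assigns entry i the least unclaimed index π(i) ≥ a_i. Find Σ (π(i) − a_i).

7

Σπ = 8·9/2 = 36 (π permutes [8]); Σa = 3+6+5+1+6+5+2+1 = 29; disp = 36−29 = 7.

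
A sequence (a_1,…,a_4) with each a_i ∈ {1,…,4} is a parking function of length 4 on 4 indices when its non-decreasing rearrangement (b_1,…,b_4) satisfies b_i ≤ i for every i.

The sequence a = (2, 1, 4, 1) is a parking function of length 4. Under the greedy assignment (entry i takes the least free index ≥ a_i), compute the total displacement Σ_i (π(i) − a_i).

Σπ(i) = 1+…+4 = 10; Σa = 2+1+4+1 = 8; disp = 10−8 = 2.

2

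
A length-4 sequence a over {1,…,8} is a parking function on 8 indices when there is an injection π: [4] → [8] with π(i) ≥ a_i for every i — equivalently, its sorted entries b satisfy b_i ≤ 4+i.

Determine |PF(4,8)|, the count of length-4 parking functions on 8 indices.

Count = 5·9^3 = 5 · 729 = 3645
One tuple (7,1,7,2) → sorted (1,2,7,7): b_i ≤ 4+i ∀i, a PF.

3645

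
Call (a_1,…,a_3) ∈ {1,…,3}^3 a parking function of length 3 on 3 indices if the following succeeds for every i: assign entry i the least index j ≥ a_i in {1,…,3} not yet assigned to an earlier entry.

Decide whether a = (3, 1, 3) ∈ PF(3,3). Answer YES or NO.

NO

Sorted: b = (1, 3, 3).
  b_1=1 ≤ 1
  b_2=3 > 2
  fails at i=2 ⇒ NO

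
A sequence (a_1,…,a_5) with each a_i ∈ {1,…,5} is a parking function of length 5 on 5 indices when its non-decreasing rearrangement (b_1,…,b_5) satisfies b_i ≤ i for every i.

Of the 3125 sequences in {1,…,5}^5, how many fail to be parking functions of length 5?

1829

|PF(5,5)| = (5−5+1)·(5+1)^(5−1) = 1 · 1296 = 1296 (Konheim–Weiss)
Example (5,1,4,4,5) → sorted (1,4,4,5,5): b_2=4>2, not a PF.
So 3125 − 1296 = 1829 fail.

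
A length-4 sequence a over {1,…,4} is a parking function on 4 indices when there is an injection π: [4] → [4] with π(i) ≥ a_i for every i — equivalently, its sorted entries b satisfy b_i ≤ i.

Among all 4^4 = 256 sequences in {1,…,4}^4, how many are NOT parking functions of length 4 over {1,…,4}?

131

#PF = 1·5^3 = 1·125 = 125
One tuple (4,4,4,2) → sorted (2,4,4,4): b_1=2>1, not a PF.
So 256 − 125 = 131 fail.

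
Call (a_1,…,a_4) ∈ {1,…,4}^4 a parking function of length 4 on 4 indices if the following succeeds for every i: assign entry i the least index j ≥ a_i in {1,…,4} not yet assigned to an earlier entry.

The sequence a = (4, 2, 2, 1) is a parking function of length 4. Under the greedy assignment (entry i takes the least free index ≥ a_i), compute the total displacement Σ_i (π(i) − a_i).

Σπ(i) = 1+…+4 = 10; Σa = 4+2+2+1 = 9; disp = 10−9 = 1.

1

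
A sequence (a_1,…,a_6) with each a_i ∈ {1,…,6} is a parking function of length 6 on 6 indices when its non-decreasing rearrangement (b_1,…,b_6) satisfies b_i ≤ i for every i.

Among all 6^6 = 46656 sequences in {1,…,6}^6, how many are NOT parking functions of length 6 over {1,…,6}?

29849

#PF = (7−6)·7^(6−1) = 1 · 16807 = 16807
E.g. (3,6,6,6,5,4) → sorted (3,4,5,6,6,6): b_1=3>1, not a PF.
So 46656 − 16807 = 29849 fail.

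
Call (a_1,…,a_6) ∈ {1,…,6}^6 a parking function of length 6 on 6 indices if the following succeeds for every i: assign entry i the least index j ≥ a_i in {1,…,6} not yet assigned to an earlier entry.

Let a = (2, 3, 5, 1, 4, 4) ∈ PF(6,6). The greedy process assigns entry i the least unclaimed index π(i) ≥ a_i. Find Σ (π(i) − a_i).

2

Σπ = 21 ({1..6} each once); Σa = 2+3+5+1+4+4 = 19; disp = 21−19 = 2.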